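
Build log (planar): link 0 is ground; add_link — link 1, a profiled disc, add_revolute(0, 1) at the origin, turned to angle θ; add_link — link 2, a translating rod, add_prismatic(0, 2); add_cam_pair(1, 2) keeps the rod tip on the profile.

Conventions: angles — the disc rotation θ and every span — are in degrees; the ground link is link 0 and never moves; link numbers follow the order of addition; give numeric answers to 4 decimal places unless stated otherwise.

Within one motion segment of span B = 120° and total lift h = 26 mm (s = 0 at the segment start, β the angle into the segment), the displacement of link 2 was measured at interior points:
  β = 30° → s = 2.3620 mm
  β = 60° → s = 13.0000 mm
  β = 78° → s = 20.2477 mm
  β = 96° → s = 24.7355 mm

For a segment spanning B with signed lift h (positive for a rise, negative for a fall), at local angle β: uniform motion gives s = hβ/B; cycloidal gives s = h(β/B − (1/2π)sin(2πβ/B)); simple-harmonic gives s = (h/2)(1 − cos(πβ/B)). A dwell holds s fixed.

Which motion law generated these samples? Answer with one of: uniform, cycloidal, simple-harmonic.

candidates at β/B = r: uniform s = h·r (linear in β); cycloidal s = h·(r − sin(2πr)/(2π)); simple-harmonic s = (h/2)(1 − cos(πr))
β=30°: printed 2.3620 | uniform 6.5000, cycloidal 2.3620, simple-harmonic 3.8076
β=60°: printed 13.0000 | uniform 13.0000, cycloidal 13.0000, simple-harmonic 13.0000
β=78°: printed 20.2477 | uniform 16.9000, cycloidal 20.2477, simple-harmonic 18.9019
β=96°: printed 24.7355 | uniform 20.8000, cycloidal 24.7355, simple-harmonic 23.5172
only one law matches every sample → cycloidal

cycloidal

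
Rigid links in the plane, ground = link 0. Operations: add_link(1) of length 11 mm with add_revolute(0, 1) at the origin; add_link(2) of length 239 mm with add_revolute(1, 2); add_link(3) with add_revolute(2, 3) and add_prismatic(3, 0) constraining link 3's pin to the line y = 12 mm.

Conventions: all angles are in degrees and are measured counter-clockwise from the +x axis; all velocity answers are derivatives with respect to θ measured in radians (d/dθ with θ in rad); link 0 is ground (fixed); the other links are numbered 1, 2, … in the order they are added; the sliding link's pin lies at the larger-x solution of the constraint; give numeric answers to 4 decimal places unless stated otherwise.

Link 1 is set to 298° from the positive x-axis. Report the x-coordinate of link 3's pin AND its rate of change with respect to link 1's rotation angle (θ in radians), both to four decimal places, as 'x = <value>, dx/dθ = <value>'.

geometry: r = 11 mm, L = 239 mm, e = 12 mm
crank pin P = (r cos θ, r sin θ) = (5.164187, -9.712424)
h = r sin θ − e = -9.712424 − 12 = -21.712424
x = r cos θ + √(L² − h²) = 5.164187 + 238.011703 = 243.175890
dx/dθ = −r sin θ − h·r cos θ/√(L² − h²) (θ in radians; h = -21.712424) = 10.183522

x = 243.1759, dx/dθ = 10.1835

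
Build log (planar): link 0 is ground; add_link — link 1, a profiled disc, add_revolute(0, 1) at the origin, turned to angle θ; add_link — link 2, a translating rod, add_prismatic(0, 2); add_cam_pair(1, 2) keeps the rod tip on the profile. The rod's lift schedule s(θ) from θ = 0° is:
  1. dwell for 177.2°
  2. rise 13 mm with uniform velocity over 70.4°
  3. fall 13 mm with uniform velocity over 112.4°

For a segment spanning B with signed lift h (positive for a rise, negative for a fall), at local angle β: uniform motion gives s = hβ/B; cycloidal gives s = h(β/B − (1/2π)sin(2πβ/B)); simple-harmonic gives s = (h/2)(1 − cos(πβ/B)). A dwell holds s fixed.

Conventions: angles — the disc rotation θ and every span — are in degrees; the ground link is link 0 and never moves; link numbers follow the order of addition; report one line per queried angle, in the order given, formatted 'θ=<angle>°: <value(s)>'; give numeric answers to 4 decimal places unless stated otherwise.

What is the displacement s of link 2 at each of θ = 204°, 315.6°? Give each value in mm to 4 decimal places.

seg 1 [0°–177.2°] dwell: s stays 0.0000
seg 2 [177.2°–247.6°] uniform, h=13: θ=204° here. β=26.8, B=70.4. 13·26.8/70.4 = 4.9489 → s = 4.9489
seg 2 [177.2°–247.6°] uniform, h=13: full span → s += 13 → s = 13.0000
seg 3 [247.6°–360°] uniform, h=-13: θ=315.6° here. β=68, B=112.4. -13·68/112.4 = -7.8648 → s = 5.1352

θ=204°: 4.9489
θ=315.6°: 5.1352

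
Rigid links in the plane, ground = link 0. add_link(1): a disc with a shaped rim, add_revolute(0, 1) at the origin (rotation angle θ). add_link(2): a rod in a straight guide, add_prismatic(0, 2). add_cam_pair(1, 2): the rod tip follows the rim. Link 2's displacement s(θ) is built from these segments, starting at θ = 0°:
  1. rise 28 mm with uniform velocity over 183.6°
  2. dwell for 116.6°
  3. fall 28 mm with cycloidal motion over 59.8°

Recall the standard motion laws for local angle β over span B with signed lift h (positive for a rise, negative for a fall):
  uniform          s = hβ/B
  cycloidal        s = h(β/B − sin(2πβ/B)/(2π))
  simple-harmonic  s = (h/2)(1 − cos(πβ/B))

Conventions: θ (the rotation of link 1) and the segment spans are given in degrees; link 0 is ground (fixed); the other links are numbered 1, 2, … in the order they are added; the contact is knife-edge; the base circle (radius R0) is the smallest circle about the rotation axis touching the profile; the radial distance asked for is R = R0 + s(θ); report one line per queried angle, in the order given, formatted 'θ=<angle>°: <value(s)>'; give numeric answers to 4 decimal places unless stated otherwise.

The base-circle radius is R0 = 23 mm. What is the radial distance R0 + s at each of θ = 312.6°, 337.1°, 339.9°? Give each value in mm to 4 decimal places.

segment 1 (0° to 183.6°, uniform, h = 28) is passed completely: s = 0.0000 + (28) = 28.0000
segment 2 (183.6° to 300.2°, dwell): s unchanged at 28.0000
θ = 312.6° falls in segment 3 (300.2° to 360°, cycloidal, h = -28): β = 312.6 − 300.2 = 12.4°, B = 59.8°; Δs = -28·(0.2074 − sin(2π·0.2074)/(2π)) = -1.5087; s = 28.0000 − 1.5087 = 26.4913
θ = 337.1° falls in segment 3 (300.2° to 360°, cycloidal, h = -28): β = 337.1 − 300.2 = 36.9°, B = 59.8°; Δs = -28·(0.6171 − sin(2π·0.6171)/(2π)) = -20.2676; s = 28.0000 − 20.2676 = 7.7324
θ = 339.9° falls in segment 3 (300.2° to 360°, cycloidal, h = -28): β = 339.9 − 300.2 = 39.7°, B = 59.8°; Δs = -28·(0.6639 − sin(2π·0.6639)/(2π)) = -22.4083; s = 28.0000 − 22.4083 = 5.5917
θ=312.6°: R = R0 + s = 23 + 26.4913 = 49.4913
θ=337.1°: R = R0 + s = 23 + 7.7324 = 30.7324
θ=339.9°: R = R0 + s = 23 + 5.5917 = 28.5917

θ=312.6°: 49.4913
θ=337.1°: 30.7324
θ=339.9°: 28.5917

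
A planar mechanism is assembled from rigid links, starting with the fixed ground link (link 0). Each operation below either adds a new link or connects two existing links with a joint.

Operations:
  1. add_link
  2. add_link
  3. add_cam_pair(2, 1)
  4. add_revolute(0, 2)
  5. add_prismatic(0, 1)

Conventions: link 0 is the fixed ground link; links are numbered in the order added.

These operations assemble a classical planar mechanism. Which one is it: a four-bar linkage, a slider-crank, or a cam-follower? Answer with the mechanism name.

links: 3 (incl. ground); joints: 1 revolute, 1 prismatic, 1 higher (cam) pair, forming one closed loop
3 links, revolute + prismatic + higher pair in one loop → cam-follower

cam-follower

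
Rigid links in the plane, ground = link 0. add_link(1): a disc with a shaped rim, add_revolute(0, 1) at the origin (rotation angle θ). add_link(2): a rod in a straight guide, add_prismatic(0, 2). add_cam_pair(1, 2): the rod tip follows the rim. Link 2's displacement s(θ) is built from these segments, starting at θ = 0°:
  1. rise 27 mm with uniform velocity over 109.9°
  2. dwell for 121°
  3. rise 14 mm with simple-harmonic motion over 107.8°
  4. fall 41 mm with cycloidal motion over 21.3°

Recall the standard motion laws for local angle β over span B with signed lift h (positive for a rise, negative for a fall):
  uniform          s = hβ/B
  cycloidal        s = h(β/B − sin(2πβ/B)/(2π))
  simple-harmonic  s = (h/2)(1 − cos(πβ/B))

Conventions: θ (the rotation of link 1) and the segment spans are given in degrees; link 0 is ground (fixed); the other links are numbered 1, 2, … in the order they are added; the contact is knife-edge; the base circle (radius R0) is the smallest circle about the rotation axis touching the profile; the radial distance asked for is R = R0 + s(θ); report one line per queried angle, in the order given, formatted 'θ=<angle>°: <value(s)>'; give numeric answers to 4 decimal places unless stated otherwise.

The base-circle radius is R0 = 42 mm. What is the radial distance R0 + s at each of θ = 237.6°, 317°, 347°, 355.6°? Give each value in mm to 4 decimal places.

segment 1 (0° to 109.9°, uniform, h = 27) is passed completely: s = 0.0000 + (27) = 27.0000
segment 2 (109.9° to 230.9°, dwell): s unchanged at 27.0000
θ = 237.6° falls in segment 3 (230.9° to 338.7°, simple-harmonic, h = 14): β = 237.6 − 230.9 = 6.7°, B = 107.8°; Δs = 14/2·(1 − cos(π·0.0622)) = 0.1330; s = 27.0000 + 0.1330 = 27.1330
θ = 317° falls in segment 3 (230.9° to 338.7°, simple-harmonic, h = 14): β = 317 − 230.9 = 86.1°, B = 107.8°; Δs = 14/2·(1 − cos(π·0.7987)) = 12.6463; s = 27.0000 + 12.6463 = 39.6463
segment 3 (230.9° to 338.7°, simple-harmonic, h = 14) is passed completely: s = 27.0000 + (14) = 41.0000
θ = 347° falls in segment 4 (338.7° to 360°, cycloidal, h = -41): β = 347 − 338.7 = 8.3°, B = 21.3°; Δs = -41·(0.3897 − sin(2π·0.3897)/(2π)) = -11.8067; s = 41.0000 − 11.8067 = 29.1933
θ = 355.6° falls in segment 4 (338.7° to 360°, cycloidal, h = -41): β = 355.6 − 338.7 = 16.9°, B = 21.3°; Δs = -41·(0.7934 − sin(2π·0.7934)/(2π)) = -38.8145; s = 41.0000 − 38.8145 = 2.1855
θ=237.6°: R = R0 + s = 42 + 27.1330 = 69.1330
θ=317°: R = R0 + s = 42 + 39.6463 = 81.6463
θ=347°: R = R0 + s = 42 + 29.1933 = 71.1933
θ=355.6°: R = R0 + s = 42 + 2.1855 = 44.1855

θ=237.6°: 69.1330
θ=317°: 81.6463
θ=347°: 71.1933
θ=355.6°: 44.1855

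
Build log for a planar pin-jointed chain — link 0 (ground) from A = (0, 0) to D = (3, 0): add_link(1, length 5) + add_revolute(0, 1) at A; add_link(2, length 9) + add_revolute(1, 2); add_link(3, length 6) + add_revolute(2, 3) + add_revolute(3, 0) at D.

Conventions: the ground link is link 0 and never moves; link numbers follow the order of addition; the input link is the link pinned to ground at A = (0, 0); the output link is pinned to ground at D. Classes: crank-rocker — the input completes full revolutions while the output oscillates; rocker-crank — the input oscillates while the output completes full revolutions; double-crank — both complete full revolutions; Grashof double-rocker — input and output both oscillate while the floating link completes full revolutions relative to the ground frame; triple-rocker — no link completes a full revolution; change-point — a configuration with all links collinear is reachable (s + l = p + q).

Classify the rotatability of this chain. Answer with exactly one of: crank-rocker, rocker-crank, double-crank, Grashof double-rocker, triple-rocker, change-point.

lengths: ground=3, input=5, coupler=9, output=6
sorted: s=3 (shortest), l=9 (longest), p+q=11
s + l = 12 vs p + q = 11
s + l > p + q → non-Grashof → no link fully rotates → triple-rocker

triple-rocker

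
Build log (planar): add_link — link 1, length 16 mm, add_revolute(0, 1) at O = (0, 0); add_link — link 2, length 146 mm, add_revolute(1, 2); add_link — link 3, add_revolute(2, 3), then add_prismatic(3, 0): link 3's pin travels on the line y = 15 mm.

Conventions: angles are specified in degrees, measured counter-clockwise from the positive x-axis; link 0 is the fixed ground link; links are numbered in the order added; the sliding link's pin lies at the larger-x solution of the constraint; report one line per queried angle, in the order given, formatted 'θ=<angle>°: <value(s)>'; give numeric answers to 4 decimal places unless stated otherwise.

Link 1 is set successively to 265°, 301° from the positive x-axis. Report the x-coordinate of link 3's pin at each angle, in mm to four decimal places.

geometry: r = 16 mm, L = 146 mm, e = 15 mm
θ=265°: crank pin P = (r cos θ, r sin θ) = (-1.394492, -15.939115)
θ=265°: h = r sin θ − e = -15.939115 − 15 = -30.939115
θ=265°: x = r cos θ + √(L² − h²) = -1.394492 + 142.684166 = 141.289674
θ=301°: crank pin P = (r cos θ, r sin θ) = (8.240609, -13.714677)
θ=301°: h = r sin θ − e = -13.714677 − 15 = -28.714677
θ=301°: x = r cos θ + √(L² − h²) = 8.240609 + 143.148410 = 151.389019

θ=265°: 141.2897
θ=301°: 151.3890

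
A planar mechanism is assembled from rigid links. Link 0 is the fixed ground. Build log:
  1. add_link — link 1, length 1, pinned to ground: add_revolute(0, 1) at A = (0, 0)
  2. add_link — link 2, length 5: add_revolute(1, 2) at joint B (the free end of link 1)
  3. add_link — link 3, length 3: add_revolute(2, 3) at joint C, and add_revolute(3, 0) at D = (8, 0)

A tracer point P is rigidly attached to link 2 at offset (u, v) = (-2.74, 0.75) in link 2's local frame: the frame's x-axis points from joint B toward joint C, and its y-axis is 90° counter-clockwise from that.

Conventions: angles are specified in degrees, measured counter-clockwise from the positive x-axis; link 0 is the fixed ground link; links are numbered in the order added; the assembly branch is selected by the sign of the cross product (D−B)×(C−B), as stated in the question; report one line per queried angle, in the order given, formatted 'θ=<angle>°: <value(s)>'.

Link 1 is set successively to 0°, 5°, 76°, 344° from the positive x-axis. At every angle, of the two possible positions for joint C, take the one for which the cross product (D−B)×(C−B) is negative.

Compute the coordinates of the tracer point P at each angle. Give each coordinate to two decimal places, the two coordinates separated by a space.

A=(0,0), D=(8.00,0)
θ=0°: B = A + 1.00·(cos0°, sin0°) = (1.0000, 0.0000)
θ=0°: |BD| = 7.0000
θ=0°: circle(B,5.00) ∩ circle(D,3.00): a=4.6429, h=1.8558
θ=0°:   candidates: C₊=(5.6429,1.8558) cross=12.990; C₋=(5.6429,-1.8558) cross=-12.990
θ=0°:   branch - wants cross < 0 → take C=(5.6429,-1.8558) (cross=-12.990)
θ=0°: ex = (C−B)/|BC| = (0.9286,-0.3712); ey = (0.3712,0.9286)
θ=0°: P = B + -2.74·ex + 0.75·ey = (-1.2659,1.7134)
θ=5°: B = A + 1.00·(cos5°, sin5°) = (0.9962, 0.0872)
θ=5°: |BD| = 7.0043
θ=5°: circle(B,5.00) ∩ circle(D,3.00): a=4.6443, h=1.8521
θ=5°:   candidates: C₊=(5.6632,1.8813) cross=12.973; C₋=(5.6171,-1.8226) cross=-12.973
θ=5°:   branch - wants cross < 0 → take C=(5.6171,-1.8226) (cross=-12.973)
θ=5°: ex = (C−B)/|BC| = (0.9242,-0.3819); ey = (0.3819,0.9242)
θ=5°: P = B + -2.74·ex + 0.75·ey = (-1.2496,1.8268)
θ=76°: B = A + 1.00·(cos76°, sin76°) = (0.2419, 0.9703)
θ=76°: |BD| = 7.8185
θ=76°: circle(B,5.00) ∩ circle(D,3.00): a=4.9325, h=0.8190
θ=76°:   candidates: C₊=(5.2379,1.1708) cross=6.403; C₋=(5.0346,-0.4545) cross=-6.403
θ=76°:   branch - wants cross < 0 → take C=(5.0346,-0.4545) (cross=-6.403)
θ=76°: ex = (C−B)/|BC| = (0.9585,-0.2850); ey = (0.2850,0.9585)
θ=76°: P = B + -2.74·ex + 0.75·ey = (-2.1708,2.4700)
θ=344°: B = A + 1.00·(cos344°, sin344°) = (0.9613, -0.2756)
θ=344°: |BD| = 7.0441
θ=344°: circle(B,5.00) ∩ circle(D,3.00): a=4.6578, h=1.8180
θ=344°:   candidates: C₊=(5.5443,1.7233) cross=12.806; C₋=(5.6866,-1.9100) cross=-12.806
θ=344°:   branch - wants cross < 0 → take C=(5.6866,-1.9100) (cross=-12.806)
θ=344°: ex = (C−B)/|BC| = (0.9451,-0.3269); ey = (0.3269,0.9451)
θ=344°: P = B + -2.74·ex + 0.75·ey = (-1.3831,1.3288)

θ=0°: -1.27 1.71
θ=5°: -1.25 1.83
θ=76°: -2.17 2.47
θ=344°: -1.38 1.33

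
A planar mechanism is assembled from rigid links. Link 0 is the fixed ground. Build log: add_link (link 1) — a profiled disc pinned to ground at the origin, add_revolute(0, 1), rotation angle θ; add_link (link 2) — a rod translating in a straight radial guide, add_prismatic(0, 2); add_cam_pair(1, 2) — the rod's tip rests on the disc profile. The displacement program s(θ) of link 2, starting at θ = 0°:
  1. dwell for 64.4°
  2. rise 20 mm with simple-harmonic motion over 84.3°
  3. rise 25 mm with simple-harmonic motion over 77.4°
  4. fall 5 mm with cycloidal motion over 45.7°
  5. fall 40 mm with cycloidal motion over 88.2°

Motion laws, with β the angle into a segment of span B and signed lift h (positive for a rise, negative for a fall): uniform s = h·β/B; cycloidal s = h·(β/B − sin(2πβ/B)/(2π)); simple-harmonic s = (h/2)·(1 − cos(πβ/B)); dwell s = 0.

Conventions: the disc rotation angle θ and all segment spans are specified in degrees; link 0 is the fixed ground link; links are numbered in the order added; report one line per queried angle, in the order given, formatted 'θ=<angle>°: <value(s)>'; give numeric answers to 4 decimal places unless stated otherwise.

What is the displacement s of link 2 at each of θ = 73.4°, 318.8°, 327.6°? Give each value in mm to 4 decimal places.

seg 1 [0°–64.4°] dwell: s stays 0.0000
seg 2 [64.4°–148.7°] simple-harmonic, h=20: θ=73.4° here. β=9, B=84.3. 20/2·(1 − cos(π·0.1068)) = 0.5572 → s = 0.5572
seg 2 [64.4°–148.7°] simple-harmonic, h=20: full span → s += 20 → s = 20.0000
seg 3 [148.7°–226.1°] simple-harmonic, h=25: full span → s += 25 → s = 45.0000
seg 4 [226.1°–271.8°] cycloidal, h=-5: full span → s += -5 → s = 40.0000
seg 5 [271.8°–360°] cycloidal, h=-40: θ=318.8° here. β=47, B=88.2. -40·(0.5329 − sin(2π·0.5329)/(2π)) = -22.6211 → s = 17.3789
seg 5 [271.8°–360°] cycloidal, h=-40: θ=327.6° here. β=55.8, B=88.2. -40·(0.6327 − sin(2π·0.6327)/(2π)) = -30.0189 → s = 9.9811

θ=73.4°: 0.5572
θ=318.8°: 17.3789
θ=327.6°: 9.9811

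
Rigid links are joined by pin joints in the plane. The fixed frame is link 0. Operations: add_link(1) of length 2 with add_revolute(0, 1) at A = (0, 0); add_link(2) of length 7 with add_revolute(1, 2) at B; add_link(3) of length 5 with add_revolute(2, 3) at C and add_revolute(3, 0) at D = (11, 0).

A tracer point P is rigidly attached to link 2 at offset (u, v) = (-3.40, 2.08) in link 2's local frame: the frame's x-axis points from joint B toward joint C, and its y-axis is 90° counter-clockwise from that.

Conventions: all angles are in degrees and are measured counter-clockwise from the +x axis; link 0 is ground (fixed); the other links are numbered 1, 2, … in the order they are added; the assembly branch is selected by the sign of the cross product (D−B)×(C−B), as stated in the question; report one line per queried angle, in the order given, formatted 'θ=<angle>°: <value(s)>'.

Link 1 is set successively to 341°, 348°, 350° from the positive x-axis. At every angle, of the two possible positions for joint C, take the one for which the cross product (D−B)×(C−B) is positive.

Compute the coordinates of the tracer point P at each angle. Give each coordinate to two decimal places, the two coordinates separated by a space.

A=(0,0), D=(11.00,0)
θ=341°: B = A + 2.00·(cos341°, sin341°) = (1.8910, -0.6511)
θ=341°: |BD| = 9.1322
θ=341°: circle(B,7.00) ∩ circle(D,5.00): a=5.8801, h=3.7979
θ=341°:   candidates: C₊=(7.4854,3.5564) cross=34.683; C₋=(8.0270,-4.0201) cross=-34.683
θ=341°:   branch + wants cross > 0 → take C=(7.4854,3.5564) (cross=34.683)
θ=341°: ex = (C−B)/|BC| = (0.7992,0.6011); ey = (-0.6011,0.7992)
θ=341°: P = B + -3.40·ex + 2.08·ey = (-2.0765,-1.0324)
θ=348°: B = A + 2.00·(cos348°, sin348°) = (1.9563, -0.4158)
θ=348°: |BD| = 9.0533
θ=348°: circle(B,7.00) ∩ circle(D,5.00): a=5.8521, h=3.8409
θ=348°:   candidates: C₊=(7.6258,3.6898) cross=34.773; C₋=(7.9787,-3.9839) cross=-34.773
θ=348°:   branch + wants cross > 0 → take C=(7.6258,3.6898) (cross=34.773)
θ=348°: ex = (C−B)/|BC| = (0.8099,0.5865); ey = (-0.5865,0.8099)
θ=348°: P = B + -3.40·ex + 2.08·ey = (-2.0174,-0.7253)
θ=350°: B = A + 2.00·(cos350°, sin350°) = (1.9696, -0.3473)
θ=350°: |BD| = 9.0371
θ=350°: circle(B,7.00) ∩ circle(D,5.00): a=5.8464, h=3.8496
θ=350°:   candidates: C₊=(7.6638,3.7242) cross=34.789; C₋=(7.9596,-3.9694) cross=-34.789
θ=350°:   branch + wants cross > 0 → take C=(7.6638,3.7242) (cross=34.789)
θ=350°: ex = (C−B)/|BC| = (0.8134,0.5816); ey = (-0.5816,0.8134)
θ=350°: P = B + -3.40·ex + 2.08·ey = (-2.0059,-0.6329)

θ=341°: -2.08 -1.03
θ=348°: -2.02 -0.73
θ=350°: -2.01 -0.63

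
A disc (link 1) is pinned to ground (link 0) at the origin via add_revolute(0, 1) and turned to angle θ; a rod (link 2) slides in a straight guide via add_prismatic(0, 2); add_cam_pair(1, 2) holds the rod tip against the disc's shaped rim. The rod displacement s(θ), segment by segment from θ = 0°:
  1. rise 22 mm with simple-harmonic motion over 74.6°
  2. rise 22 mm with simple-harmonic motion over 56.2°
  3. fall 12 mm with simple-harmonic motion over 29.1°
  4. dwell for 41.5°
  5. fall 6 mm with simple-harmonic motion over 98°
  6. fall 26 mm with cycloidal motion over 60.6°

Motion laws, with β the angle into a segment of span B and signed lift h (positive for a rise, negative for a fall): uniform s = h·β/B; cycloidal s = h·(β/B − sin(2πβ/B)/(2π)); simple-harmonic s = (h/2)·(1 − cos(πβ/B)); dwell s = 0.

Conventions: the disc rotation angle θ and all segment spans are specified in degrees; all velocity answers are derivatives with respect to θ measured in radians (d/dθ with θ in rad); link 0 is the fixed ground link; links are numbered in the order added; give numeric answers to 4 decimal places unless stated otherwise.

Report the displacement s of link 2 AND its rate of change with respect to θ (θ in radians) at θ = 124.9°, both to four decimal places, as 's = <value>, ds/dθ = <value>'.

segment 1 (0° to 74.6°, simple-harmonic, h = 22) is passed completely: s = 0.0000 + (22) = 22.0000
θ = 124.9° falls in segment 2 (74.6° to 130.8°, simple-harmonic, h = 22): β = 124.9 − 74.6 = 50.3°, B = 56.2°; Δs = 22/2·(1 − cos(π·0.8950)) = 21.4071; s = 22.0000 + 21.4071 = 43.4071
velocity in seg [74.6°–130.8°] (simple-harmonic), θ in radians: β = 50.3° = 0.8779 rad, B = 56.2° = 0.9809 rad; ds/dθ = (πh/(2B)) sin(πβ/B) = (π·22/(2·0.9809)) sin(π·0.8950) = 11.410174 mm/rad

s = 43.4071, ds/dθ = 11.4102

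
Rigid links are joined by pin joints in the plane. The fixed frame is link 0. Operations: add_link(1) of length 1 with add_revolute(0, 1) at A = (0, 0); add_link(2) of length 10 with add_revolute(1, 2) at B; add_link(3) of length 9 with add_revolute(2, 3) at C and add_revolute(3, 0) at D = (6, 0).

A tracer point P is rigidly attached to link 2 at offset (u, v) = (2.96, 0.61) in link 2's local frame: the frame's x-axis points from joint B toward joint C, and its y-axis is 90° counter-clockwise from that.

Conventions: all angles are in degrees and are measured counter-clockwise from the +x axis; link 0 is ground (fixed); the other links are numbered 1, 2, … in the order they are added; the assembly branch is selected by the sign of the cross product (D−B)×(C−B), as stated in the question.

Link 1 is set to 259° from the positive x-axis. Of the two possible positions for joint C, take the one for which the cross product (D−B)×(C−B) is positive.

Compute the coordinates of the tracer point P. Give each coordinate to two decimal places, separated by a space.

A=(0,0), D=(6.00,0)
B = A + 1.00·(cos259°, sin259°) = (-0.1908, -0.9816)
|BD| = 6.2682
circle(B,10.00) ∩ circle(D,9.00): a=4.6497, h=8.8533
  candidates: C₊=(3.0150,8.4906) cross=55.494; C₋=(5.7880,-8.9975) cross=-55.494
  branch + wants cross > 0 → take C=(3.0150,8.4906) (cross=55.494)
ex = (C−B)/|BC| = (0.3206,0.9472); ey = (-0.9472,0.3206)
P = B + 2.96·ex + 0.61·ey = (0.1803,2.0177)

0.18 2.02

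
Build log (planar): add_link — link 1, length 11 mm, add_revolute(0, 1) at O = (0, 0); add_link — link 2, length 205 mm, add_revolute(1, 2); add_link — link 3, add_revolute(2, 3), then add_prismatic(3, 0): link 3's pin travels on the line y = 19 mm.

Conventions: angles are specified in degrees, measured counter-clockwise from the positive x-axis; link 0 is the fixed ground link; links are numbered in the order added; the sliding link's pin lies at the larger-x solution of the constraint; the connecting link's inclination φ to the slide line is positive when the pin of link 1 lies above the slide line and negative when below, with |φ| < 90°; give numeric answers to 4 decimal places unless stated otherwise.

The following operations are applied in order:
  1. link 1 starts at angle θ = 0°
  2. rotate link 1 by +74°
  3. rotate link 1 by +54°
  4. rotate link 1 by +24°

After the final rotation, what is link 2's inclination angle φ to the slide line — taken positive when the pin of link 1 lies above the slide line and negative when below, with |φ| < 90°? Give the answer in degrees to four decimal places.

geometry: r = 11 mm, L = 205 mm, e = 19 mm; θ starts at 0°
rotate link 1 by +74°: θ ← 0° +74° = 74°
rotate link 1 by +54°: θ ← 74° +54° = 128°
rotate link 1 by +24°: θ ← 128° +24° = 152°
h = r sin θ − e = 5.164187 − 19 = -13.835813
sin φ = h / L = -13.835813 / 205 = -0.06749177
φ = arcsin(-0.06749177) = -3.869935°

-3.8699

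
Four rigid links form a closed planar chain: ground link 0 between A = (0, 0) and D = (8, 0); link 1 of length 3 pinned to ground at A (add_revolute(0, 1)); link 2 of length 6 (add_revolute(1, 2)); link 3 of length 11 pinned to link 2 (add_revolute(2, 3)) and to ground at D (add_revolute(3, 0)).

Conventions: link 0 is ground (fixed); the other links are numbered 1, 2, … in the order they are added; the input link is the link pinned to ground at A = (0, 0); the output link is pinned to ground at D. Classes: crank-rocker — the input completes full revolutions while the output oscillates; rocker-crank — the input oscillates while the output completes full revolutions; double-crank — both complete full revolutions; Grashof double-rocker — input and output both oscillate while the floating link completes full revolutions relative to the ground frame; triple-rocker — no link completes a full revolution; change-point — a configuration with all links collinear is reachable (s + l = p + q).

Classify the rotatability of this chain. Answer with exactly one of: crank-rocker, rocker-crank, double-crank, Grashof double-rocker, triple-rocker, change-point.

lengths: ground=8, input=3, coupler=6, output=11
sorted: s=3 (shortest), l=11 (longest), p+q=14
s + l = 14 vs p + q = 14
s + l = p + q → change-point (collinear configuration reachable)

change-point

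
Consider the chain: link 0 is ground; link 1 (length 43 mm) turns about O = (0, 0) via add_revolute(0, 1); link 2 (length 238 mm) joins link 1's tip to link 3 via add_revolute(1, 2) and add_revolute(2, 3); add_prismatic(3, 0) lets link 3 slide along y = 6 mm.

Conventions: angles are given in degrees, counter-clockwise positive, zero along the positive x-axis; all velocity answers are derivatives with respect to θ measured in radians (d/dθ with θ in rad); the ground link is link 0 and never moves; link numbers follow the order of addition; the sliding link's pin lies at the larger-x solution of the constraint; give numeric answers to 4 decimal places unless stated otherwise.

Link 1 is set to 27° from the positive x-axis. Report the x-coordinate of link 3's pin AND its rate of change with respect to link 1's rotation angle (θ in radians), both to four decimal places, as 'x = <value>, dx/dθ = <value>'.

geometry: r = 43 mm, L = 238 mm, e = 6 mm
crank pin P = (r cos θ, r sin θ) = (38.313281, 19.521591)
h = r sin θ − e = 19.521591 − 6 = 13.521591
x = r cos θ + √(L² − h²) = 38.313281 + 237.615586 = 275.928866
dx/dθ = −r sin θ − h·r cos θ/√(L² − h²) (θ in radians; h = 13.521591) = -21.701821

x = 275.9289, dx/dθ = -21.7018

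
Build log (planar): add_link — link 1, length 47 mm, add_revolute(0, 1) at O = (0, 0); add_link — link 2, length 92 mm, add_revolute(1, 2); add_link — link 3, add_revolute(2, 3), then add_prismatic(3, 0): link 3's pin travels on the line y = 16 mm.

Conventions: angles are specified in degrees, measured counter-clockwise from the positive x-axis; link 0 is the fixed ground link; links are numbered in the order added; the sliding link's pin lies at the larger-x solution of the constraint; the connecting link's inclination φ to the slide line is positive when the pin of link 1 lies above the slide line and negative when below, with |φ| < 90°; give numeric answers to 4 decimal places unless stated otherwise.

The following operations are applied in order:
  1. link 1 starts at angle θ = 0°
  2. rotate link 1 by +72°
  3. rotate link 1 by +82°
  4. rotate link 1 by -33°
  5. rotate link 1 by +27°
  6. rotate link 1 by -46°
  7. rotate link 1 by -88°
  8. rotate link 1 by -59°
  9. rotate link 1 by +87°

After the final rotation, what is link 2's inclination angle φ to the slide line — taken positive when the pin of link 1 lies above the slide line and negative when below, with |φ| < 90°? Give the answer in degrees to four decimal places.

geometry: r = 47 mm, L = 92 mm, e = 16 mm; θ starts at 0°
rotate link 1 by +72°: θ ← 0° +72° = 72°
rotate link 1 by +82°: θ ← 72° +82° = 154°
rotate link 1 by -33°: θ ← 154° -33° = 121°
rotate link 1 by +27°: θ ← 121° +27° = 148°
rotate link 1 by -46°: θ ← 148° -46° = 102°
rotate link 1 by -88°: θ ← 102° -88° = 14°
rotate link 1 by -59°: θ ← 14° -59° = -45°
rotate link 1 by +87°: θ ← -45° +87° = 42°
h = r sin θ − e = 31.449138 − 16 = 15.449138
sin φ = h / L = 15.449138 / 92 = 0.16792542
φ = arcsin(0.16792542) = 9.667220°

9.6672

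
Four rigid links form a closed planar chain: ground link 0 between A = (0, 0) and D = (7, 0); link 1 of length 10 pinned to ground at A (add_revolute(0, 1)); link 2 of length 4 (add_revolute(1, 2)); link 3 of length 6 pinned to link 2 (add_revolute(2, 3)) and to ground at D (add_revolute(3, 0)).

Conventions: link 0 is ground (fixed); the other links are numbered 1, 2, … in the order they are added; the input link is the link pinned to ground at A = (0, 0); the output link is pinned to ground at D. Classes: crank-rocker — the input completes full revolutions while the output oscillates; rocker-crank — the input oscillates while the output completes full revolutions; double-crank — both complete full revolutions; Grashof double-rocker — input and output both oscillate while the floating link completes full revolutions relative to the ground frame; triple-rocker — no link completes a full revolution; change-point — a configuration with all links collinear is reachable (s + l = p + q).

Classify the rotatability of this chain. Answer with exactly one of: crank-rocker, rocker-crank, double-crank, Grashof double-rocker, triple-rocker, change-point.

lengths: ground=7, input=10, coupler=4, output=6
sorted: s=4 (shortest), l=10 (longest), p+q=13
s + l = 14 vs p + q = 13
s + l > p + q → non-Grashof → no link fully rotates → triple-rocker

triple-rocker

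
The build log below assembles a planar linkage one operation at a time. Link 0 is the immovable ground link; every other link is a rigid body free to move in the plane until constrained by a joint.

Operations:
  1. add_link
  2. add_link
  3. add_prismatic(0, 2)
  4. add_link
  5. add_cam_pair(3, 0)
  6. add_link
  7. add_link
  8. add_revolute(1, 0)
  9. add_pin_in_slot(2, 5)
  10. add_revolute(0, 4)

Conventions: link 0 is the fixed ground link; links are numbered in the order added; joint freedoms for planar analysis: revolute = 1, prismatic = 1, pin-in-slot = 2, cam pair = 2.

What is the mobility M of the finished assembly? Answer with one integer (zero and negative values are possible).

L=1 J1=0 J2=0
add link → L=2 J1=0 J2=0
add link → L=3 J1=0 J2=0
P@0,2 dof=1 J1 → L=3 J1=1 J2=0
add link → L=4 J1=1 J2=0
C@3,0 dof=2 J2 → L=4 J1=1 J2=1
add link → L=5 J1=1 J2=1
add link → L=6 J1=1 J2=1
R@1,0 dof=1 J1 → L=6 J1=2 J2=1
PS@2,5 dof=2 J2 → L=6 J1=2 J2=2
R@0,4 dof=1 J1 → L=6 J1=3 J2=2
M=3(L−1)−2J1−J2=3·5−2·3−2=7

M = 7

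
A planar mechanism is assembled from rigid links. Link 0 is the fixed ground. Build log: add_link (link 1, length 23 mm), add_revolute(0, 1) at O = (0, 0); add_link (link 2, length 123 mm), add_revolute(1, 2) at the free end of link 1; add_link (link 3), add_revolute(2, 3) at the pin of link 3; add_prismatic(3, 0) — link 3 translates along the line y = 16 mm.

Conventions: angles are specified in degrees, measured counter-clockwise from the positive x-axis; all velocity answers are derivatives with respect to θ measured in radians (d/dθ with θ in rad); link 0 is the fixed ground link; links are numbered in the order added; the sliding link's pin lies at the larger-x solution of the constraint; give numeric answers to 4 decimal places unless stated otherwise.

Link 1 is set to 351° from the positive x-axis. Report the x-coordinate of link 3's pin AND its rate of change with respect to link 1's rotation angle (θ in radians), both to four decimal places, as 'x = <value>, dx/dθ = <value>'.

geometry: r = 23 mm, L = 123 mm, e = 16 mm
crank pin P = (r cos θ, r sin θ) = (22.716832, -3.597993)
h = r sin θ − e = -3.597993 − 16 = -19.597993
x = r cos θ + √(L² − h²) = 22.716832 + 121.428657 = 144.145489
dx/dθ = −r sin θ − h·r cos θ/√(L² − h²) (θ in radians; h = -19.597993) = 7.264379

x = 144.1455, dx/dθ = 7.2644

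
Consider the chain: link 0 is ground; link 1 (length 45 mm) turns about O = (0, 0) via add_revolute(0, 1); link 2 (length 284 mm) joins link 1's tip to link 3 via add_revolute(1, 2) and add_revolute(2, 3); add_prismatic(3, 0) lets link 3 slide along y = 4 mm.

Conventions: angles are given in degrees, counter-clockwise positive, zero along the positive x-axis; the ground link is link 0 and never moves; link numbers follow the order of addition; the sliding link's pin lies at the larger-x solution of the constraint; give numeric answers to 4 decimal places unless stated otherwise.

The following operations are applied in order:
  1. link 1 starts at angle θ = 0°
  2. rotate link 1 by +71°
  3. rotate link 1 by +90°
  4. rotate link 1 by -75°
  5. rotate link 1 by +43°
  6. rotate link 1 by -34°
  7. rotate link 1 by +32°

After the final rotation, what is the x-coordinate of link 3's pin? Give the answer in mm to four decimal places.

geometry: r = 45 mm, L = 284 mm, e = 4 mm; θ starts at 0°
rotate link 1 by +71°: θ ← 0° +71° = 71°
rotate link 1 by +90°: θ ← 71° +90° = 161°
rotate link 1 by -75°: θ ← 161° -75° = 86°
rotate link 1 by +43°: θ ← 86° +43° = 129°
rotate link 1 by -34°: θ ← 129° -34° = 95°
rotate link 1 by +32°: θ ← 95° +32° = 127°
crank pin P = (r cos θ, r sin θ) = (-27.081676, 35.938598)
h = r sin θ − e = 35.938598 − 4 = 31.938598
x = r cos θ + √(L² − h²) = -27.081676 + 282.198381 = 255.116704

255.1167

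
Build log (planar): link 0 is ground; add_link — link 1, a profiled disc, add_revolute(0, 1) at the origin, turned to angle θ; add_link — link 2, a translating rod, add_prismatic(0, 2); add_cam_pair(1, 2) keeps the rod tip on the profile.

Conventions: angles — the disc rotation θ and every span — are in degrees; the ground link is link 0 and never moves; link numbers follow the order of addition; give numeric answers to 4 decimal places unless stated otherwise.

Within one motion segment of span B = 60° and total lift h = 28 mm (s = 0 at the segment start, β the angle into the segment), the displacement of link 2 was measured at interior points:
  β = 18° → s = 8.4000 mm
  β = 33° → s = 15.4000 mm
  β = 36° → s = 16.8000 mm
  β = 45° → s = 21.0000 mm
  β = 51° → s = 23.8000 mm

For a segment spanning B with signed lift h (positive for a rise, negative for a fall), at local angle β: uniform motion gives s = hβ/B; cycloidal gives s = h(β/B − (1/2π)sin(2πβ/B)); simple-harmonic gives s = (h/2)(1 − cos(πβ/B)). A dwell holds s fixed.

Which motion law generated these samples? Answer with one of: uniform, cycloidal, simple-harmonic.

candidates at β/B = r: uniform s = h·r (linear in β); cycloidal s = h·(r − sin(2πr)/(2π)); simple-harmonic s = (h/2)(1 − cos(πr))
β=18°: printed 8.4000 | uniform 8.4000, cycloidal 4.1618, simple-harmonic 5.7710
β=33°: printed 15.4000 | uniform 15.4000, cycloidal 16.7771, simple-harmonic 16.1901
β=36°: printed 16.8000 | uniform 16.8000, cycloidal 19.4194, simple-harmonic 18.3262
β=45°: printed 21.0000 | uniform 21.0000, cycloidal 25.4563, simple-harmonic 23.8995
β=51°: printed 23.8000 | uniform 23.8000, cycloidal 27.4053, simple-harmonic 26.4741
only one law matches every sample → uniform

uniform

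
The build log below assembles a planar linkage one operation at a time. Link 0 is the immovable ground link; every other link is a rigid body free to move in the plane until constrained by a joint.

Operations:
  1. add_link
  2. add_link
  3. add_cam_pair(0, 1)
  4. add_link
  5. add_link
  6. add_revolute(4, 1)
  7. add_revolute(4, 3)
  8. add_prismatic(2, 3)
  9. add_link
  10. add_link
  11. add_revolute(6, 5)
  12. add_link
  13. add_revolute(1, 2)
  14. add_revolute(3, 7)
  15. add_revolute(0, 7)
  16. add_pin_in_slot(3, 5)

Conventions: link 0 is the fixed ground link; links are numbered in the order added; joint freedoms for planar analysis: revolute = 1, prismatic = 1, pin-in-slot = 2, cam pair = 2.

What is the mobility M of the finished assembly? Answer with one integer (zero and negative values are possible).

(L,J1,J2)=(1,0,0); link0 fixed
link1: (2,0,0)
link2: (3,0,0)
C 0-1 [J2]: (3,0,1)
link3: (4,0,1)
link4: (5,0,1)
R 4-1 [J1]: (5,1,1)
R 4-3 [J1]: (5,2,1)
P 2-3 [J1]: (5,3,1)
link5: (6,3,1)
link6: (7,3,1)
R 6-5 [J1]: (7,4,1)
link7: (8,4,1)
R 1-2 [J1]: (8,5,1)
R 3-7 [J1]: (8,6,1)
R 0-7 [J1]: (8,7,1)
PS 3-5 [J2]: (8,7,2)
Grübler: 3·7 − 2·7 − 2 = 5

M = 5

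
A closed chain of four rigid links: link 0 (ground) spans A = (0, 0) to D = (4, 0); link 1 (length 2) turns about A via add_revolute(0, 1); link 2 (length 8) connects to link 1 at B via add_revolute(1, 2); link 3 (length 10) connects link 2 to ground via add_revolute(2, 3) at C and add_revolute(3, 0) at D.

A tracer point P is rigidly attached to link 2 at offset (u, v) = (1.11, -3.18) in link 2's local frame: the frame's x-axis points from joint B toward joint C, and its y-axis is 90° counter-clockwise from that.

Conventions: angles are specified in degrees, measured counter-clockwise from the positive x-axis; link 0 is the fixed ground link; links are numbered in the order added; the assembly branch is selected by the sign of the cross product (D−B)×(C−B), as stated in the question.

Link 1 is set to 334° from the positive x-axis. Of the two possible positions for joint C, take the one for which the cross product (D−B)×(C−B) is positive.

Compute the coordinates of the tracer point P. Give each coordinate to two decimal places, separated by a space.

A=(0,0), D=(4.00,0)
B = A + 2.00·(cos334°, sin334°) = (1.7976, -0.8767)
|BD| = 2.3705
circle(B,8.00) ∩ circle(D,10.00): a=-6.4081, h=4.7892
  candidates: C₊=(-5.9274,1.2028) cross=11.353; C₋=(-2.3848,-7.6964) cross=-11.353
  branch + wants cross > 0 → take C=(-5.9274,1.2028) (cross=11.353)
ex = (C−B)/|BC| = (-0.9656,0.2599); ey = (-0.2599,-0.9656)
P = B + 1.11·ex + -3.18·ey = (1.5524,2.4825)

1.55 2.48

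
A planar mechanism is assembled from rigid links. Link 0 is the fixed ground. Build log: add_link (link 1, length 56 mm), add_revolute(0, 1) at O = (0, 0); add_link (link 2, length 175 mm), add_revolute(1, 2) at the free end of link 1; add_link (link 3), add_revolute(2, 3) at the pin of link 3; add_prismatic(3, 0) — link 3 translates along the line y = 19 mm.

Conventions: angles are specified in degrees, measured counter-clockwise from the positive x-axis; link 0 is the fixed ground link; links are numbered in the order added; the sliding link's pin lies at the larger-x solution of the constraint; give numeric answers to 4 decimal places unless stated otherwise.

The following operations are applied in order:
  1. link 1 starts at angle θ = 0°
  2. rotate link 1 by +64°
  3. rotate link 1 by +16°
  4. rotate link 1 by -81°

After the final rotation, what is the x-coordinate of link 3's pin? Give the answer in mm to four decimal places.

geometry: r = 56 mm, L = 175 mm, e = 19 mm; θ starts at 0°
rotate link 1 by +64°: θ ← 0° +64° = 64°
rotate link 1 by +16°: θ ← 64° +16° = 80°
rotate link 1 by -81°: θ ← 80° -81° = -1°
crank pin P = (r cos θ, r sin θ) = (55.991471, -0.977335)
h = r sin θ − e = -0.977335 − 19 = -19.977335
x = r cos θ + √(L² − h²) = 55.991471 + 173.855992 = 229.847463

229.8475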